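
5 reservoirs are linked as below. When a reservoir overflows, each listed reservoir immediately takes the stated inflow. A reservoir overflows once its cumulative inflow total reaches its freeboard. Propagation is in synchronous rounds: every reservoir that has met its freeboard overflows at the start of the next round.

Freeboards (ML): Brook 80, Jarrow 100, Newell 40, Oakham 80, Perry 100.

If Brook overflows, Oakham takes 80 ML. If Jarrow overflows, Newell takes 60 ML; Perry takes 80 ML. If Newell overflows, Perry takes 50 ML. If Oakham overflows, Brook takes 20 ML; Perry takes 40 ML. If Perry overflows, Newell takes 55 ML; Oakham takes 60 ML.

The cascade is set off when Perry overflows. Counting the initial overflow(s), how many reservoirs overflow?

2

Round 1 — Perry overflows (initial).
  Newell: +55 → 55 ≥ 40
  Oakham: +60 → 60 < 80
Round 2 — Newell overflows.
No further overflows.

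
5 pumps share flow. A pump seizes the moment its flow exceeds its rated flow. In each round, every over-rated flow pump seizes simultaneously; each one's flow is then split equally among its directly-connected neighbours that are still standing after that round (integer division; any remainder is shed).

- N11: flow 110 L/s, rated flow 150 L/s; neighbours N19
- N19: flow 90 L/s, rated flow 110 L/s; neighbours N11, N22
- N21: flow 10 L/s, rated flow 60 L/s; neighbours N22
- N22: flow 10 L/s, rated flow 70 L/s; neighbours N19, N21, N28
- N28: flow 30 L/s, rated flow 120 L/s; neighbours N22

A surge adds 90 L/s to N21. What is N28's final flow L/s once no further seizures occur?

85

Round 1 — N21 at 100 > 60. N21 seizes.
  N21 sheds 100 L/s to N22: 100 each.
    N22: 10+100 = 110 > 70
Round 2 — N22 seizes.
  N22 sheds 110 L/s to N19, N28: 55 each.
    N19: 90+55 = 145 > 110
    N28: 30+55 = 85 ≤ 120
Round 3 — N19 seizes.
  N19 sheds 145 L/s to N11: 145 each.
    N11: 110+145 = 255 > 150
Round 4 — N11 seizes.
  N11 sheds 255 L/s: no online neighbours, lost.
No further seizures.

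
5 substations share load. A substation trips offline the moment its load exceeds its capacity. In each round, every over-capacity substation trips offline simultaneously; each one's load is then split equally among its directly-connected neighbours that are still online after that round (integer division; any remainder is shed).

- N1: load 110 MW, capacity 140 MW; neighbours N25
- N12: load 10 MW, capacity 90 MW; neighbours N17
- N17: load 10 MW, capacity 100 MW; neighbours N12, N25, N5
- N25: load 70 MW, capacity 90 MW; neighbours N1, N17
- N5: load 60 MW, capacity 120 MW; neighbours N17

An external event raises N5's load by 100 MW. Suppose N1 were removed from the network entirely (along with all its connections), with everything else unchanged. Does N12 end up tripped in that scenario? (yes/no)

yes

With N1 removed:
Round 1 — N5 at 160 > 120. N5 trips offline.
  N5 sheds 160 MW to N17: 160 each.
    N17: 10+160 = 170 > 100
Round 2 — N17 trips offline.
  N17 sheds 170 MW to N12, N25: 85 each.
    N12: 10+85 = 95 > 90
    N25: 70+85 = 155 > 90
Round 3 — N12, N25 trip offline.
  N12 sheds 95 MW: no online neighbours, lost.
  N25 sheds 155 MW: no online neighbours, lost.
No further trips.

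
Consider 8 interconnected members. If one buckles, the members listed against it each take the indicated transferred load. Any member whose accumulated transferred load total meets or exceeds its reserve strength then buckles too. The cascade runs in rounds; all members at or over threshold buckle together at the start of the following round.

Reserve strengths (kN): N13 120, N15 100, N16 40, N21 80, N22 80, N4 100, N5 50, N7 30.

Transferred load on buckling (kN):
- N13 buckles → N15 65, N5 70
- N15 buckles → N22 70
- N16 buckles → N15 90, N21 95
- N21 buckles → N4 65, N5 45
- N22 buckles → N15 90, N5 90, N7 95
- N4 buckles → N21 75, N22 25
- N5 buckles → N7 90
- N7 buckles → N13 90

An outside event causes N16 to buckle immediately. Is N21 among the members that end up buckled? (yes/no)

Round 1 — N16 buckles (initial).
  N15: +90 → 90 < 100
  N21: +95 → 95 ≥ 80
Round 2 — N21 buckles.
  N4: +65 → 65 < 100
  N5: +45 → 45 < 50
No further bucklings.

yes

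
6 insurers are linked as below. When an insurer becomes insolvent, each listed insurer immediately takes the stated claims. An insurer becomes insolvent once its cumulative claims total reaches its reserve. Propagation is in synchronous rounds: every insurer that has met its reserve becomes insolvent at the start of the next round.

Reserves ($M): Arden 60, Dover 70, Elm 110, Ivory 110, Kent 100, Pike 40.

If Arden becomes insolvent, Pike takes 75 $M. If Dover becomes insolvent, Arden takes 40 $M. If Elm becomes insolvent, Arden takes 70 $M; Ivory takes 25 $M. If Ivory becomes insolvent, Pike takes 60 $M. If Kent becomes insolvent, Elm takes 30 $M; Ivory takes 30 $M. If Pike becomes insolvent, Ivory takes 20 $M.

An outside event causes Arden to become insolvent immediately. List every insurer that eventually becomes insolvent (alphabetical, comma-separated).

Round 1 — Arden becomes insolvent (initial).
  Pike: +75 → 75 ≥ 40
Round 2 — Pike becomes insolvent.
  Ivory: +20 → 20 < 110
No further insolvencies.

Arden, Pike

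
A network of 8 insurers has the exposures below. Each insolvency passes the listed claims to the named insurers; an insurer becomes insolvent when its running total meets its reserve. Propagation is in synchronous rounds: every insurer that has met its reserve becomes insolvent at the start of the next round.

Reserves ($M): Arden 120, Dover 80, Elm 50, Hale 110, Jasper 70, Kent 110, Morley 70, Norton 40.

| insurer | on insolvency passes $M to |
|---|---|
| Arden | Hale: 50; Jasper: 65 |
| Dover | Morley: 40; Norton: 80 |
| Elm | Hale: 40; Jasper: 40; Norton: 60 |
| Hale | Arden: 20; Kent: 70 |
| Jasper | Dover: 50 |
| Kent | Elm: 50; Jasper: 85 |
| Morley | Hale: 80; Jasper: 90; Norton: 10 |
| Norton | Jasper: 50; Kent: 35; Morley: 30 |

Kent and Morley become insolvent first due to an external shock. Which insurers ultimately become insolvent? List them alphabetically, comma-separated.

Round 1 — Kent, Morley become insolvent (initial).
  Elm: +50 → 50 ≥ 50
  Hale: +80 → 80 < 110
  Jasper: +85+90 → 175 ≥ 70
  Norton: +10 → 10 < 40
Round 2 — Elm, Jasper become insolvent.
  Dover: +50 → 50 < 80
  Hale: +40 → 120 ≥ 110
  Norton: +60 → 70 ≥ 40
Round 3 — Hale, Norton become insolvent.
  Arden: +20 → 20 < 120
No further insolvencies.

Elm, Hale, Jasper, Kent, Morley, Norton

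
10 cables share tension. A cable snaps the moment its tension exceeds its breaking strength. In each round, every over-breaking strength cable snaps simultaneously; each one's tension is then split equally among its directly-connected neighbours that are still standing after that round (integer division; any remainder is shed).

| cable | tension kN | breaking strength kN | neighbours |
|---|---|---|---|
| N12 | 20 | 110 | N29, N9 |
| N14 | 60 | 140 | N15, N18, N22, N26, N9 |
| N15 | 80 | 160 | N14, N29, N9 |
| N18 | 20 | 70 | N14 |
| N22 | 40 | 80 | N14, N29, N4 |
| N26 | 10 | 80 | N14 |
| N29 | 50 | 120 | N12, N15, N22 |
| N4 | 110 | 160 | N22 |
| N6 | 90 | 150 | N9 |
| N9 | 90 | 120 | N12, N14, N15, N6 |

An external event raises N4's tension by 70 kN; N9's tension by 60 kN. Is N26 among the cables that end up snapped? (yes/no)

no

Round 1 — N4 at 180 > 160; N9 at 150 > 120. N4, N9 snap.
  N4 sheds 180 kN to N22: 180 each.
    N22: 40+180 = 220 > 80
  N9 sheds 150 kN to N12, N14, N15, N6: 37 each (2 lost).
    N12: 20+37 = 57 ≤ 110
    N14: 60+37 = 97 ≤ 140
    N15: 80+37 = 117 ≤ 160
    N6: 90+37 = 127 ≤ 150
Round 2 — N22 snaps.
  N22 sheds 220 kN to N14, N29: 110 each.
    N14: 97+110 = 207 > 140
    N29: 50+110 = 160 > 120
Round 3 — N14, N29 snap.
  N14 sheds 207 kN to N15, N18, N26: 69 each.
    N15: 117+69 = 186 > 160
    N18: 20+69 = 89 > 70
    N26: 10+69 = 79 ≤ 80
  N29 sheds 160 kN to N12, N15: 80 each.
    N12: 57+80 = 137 > 110
    N15: 186+80 = 266 > 160
Round 4 — N12, N15, N18 snap.
  N12 sheds 137 kN: no online neighbours, lost.
  N15 sheds 266 kN: no online neighbours, lost.
  N18 sheds 89 kN: no online neighbours, lost.
No further breaks.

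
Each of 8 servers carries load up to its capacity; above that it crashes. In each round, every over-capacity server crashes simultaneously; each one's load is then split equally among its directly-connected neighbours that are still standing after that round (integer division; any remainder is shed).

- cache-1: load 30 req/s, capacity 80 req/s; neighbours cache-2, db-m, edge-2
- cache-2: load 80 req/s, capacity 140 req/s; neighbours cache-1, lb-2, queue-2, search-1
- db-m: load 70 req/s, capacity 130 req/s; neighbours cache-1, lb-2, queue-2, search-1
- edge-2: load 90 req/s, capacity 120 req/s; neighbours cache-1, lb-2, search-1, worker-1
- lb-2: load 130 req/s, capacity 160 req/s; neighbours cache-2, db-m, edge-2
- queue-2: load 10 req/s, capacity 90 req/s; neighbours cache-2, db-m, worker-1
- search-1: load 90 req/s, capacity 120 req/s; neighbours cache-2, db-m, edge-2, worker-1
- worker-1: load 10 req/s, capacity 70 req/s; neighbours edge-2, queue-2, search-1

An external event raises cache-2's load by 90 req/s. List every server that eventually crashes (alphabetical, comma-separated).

cache-1, cache-2, db-m, edge-2, lb-2, queue-2, search-1, worker-1

Round 1 — cache-2 at 170 > 140. cache-2 crashes.
  cache-2 sheds 170 req/s to cache-1, lb-2, queue-2, search-1: 42 each (2 lost).
    cache-1: 30+42 = 72 ≤ 80
    lb-2: 130+42 = 172 > 160
    queue-2: 10+42 = 52 ≤ 90
    search-1: 90+42 = 132 > 120
Round 2 — lb-2, search-1 crash.
  lb-2 sheds 172 req/s to db-m, edge-2: 86 each.
    db-m: 70+86 = 156 > 130
    edge-2: 90+86 = 176 > 120
  search-1 sheds 132 req/s to db-m, edge-2, worker-1: 44 each.
    db-m: 156+44 = 200 > 130
    edge-2: 176+44 = 220 > 120
    worker-1: 10+44 = 54 ≤ 70
Round 3 — db-m, edge-2 crash.
  db-m sheds 200 req/s to cache-1, queue-2: 100 each.
    cache-1: 72+100 = 172 > 80
    queue-2: 52+100 = 152 > 90
  edge-2 sheds 220 req/s to cache-1, worker-1: 110 each.
    cache-1: 172+110 = 282 > 80
    worker-1: 54+110 = 164 > 70
Round 4 — cache-1, queue-2, worker-1 crash.
  cache-1 sheds 282 req/s: no online neighbours, lost.
  queue-2 sheds 152 req/s: no online neighbours, lost.
  worker-1 sheds 164 req/s: no online neighbours, lost.
No further crashes.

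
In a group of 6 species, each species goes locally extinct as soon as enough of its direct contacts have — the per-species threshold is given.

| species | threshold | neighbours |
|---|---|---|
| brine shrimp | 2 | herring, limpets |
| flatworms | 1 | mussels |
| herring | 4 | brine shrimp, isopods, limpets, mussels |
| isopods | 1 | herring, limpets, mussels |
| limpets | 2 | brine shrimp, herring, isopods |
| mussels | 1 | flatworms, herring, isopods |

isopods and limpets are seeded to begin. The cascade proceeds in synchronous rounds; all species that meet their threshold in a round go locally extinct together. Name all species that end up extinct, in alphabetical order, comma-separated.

Round 1 — isopods, limpets go locally extinct (initial).
Round 2 — checking thresholds:
  brine shrimp: 1 of 2 neighbours < 2, holds.
  herring: 2 of 4 neighbours < 4, holds.
  mussels: 1 of 3 neighbours ≥ 1, goes locally extinct.
Round 3 — checking thresholds:
  brine shrimp: 1 of 2 neighbours < 2, holds.
  flatworms: 1 of 1 neighbours ≥ 1, goes locally extinct.
  herring: 3 of 4 neighbours < 4, holds.
Round 4 — no new extinctions; cascade stops.

flatworms, isopods, limpets, mussels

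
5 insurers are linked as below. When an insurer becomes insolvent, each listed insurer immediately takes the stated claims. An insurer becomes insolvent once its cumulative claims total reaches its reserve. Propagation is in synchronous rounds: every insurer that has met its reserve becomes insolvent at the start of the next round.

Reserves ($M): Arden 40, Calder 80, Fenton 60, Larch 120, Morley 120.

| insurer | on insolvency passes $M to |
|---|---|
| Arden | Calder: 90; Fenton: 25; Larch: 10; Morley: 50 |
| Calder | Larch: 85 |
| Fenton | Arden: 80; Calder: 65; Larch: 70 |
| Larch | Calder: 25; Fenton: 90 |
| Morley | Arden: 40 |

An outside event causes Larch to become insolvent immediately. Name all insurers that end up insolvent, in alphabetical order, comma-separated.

Round 1 — Larch becomes insolvent (initial).
  Calder: +25 → 25 < 80
  Fenton: +90 → 90 ≥ 60
Round 2 — Fenton becomes insolvent.
  Arden: +80 → 80 ≥ 40
  Calder: +65 → 90 ≥ 80
Round 3 — Arden, Calder become insolvent.
  Morley: +50 → 50 < 120
No further insolvencies.

Arden, Calder, Fenton, Larch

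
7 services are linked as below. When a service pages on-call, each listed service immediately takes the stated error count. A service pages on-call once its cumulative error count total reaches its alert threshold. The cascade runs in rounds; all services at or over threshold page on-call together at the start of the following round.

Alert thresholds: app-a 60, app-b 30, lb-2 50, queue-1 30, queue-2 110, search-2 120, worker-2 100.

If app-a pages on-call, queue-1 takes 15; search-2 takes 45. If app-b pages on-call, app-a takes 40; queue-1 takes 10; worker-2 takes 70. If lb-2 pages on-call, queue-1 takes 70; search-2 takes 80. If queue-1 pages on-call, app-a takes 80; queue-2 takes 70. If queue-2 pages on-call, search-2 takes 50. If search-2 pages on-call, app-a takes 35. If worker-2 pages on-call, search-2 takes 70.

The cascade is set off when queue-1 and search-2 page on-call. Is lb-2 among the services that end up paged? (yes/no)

no

Round 1 — queue-1, search-2 page on-call (initial).
  app-a: +80+35 → 115 ≥ 60
  queue-2: +70 → 70 < 110
Round 2 — app-a pages on-call.
No further pages.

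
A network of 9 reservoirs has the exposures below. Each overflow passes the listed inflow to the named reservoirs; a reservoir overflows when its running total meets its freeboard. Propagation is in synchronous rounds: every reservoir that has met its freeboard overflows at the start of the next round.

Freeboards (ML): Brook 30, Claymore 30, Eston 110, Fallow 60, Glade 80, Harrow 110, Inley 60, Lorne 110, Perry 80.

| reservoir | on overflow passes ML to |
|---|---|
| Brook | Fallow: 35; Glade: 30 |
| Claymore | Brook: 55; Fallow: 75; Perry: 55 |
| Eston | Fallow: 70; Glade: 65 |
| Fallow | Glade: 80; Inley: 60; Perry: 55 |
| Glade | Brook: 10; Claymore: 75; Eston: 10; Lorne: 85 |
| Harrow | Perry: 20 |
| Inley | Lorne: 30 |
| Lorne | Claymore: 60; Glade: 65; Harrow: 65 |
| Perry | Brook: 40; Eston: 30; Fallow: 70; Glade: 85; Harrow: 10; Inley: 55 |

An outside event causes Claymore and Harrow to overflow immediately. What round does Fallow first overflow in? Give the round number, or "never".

Round 1 — Claymore, Harrow overflow (initial).
  Brook: +55 → 55 ≥ 30
  Fallow: +75 → 75 ≥ 60
  Perry: +55+20 → 75 < 80
Round 2 — Brook, Fallow overflow.
  Glade: +30+80 → 110 ≥ 80
  Inley: +60 → 60 ≥ 60
  Perry: +55 → 130 ≥ 80
Round 3 — Glade, Inley, Perry overflow.
  Eston: +10+30 → 40 < 110
  Lorne: +85+30 → 115 ≥ 110
Round 4 — Lorne overflows.
No further overflows.

2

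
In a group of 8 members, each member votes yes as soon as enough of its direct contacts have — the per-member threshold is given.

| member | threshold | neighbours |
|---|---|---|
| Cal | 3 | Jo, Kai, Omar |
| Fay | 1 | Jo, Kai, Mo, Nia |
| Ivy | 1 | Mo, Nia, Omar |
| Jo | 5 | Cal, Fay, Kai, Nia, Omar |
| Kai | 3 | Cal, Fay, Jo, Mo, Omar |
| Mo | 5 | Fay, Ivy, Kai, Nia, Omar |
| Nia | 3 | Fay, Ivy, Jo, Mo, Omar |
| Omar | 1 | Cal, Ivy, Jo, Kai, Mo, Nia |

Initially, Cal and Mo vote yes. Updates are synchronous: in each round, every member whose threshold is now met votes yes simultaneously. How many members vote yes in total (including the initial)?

Round 1 — Cal, Mo vote yes (initial).
Round 2 — checking thresholds:
  Fay: 1 of 4 neighbours ≥ 1, votes yes.
  Ivy: 1 of 3 neighbours ≥ 1, votes yes.
  Jo: 1 of 5 neighbours < 5, below threshold.
  Kai: 2 of 5 neighbours < 3, below threshold.
  Nia: 1 of 5 neighbours < 3, below threshold.
  Omar: 2 of 6 neighbours ≥ 1, votes yes.
Round 3 — checking thresholds:
  Jo: 3 of 5 neighbours < 5, below threshold.
  Kai: 4 of 5 neighbours ≥ 3, votes yes.
  Nia: 4 of 5 neighbours ≥ 3, votes yes.
Round 4 — checking thresholds:
  Jo: 5 of 5 neighbours ≥ 5, votes yes.
Round 5 — no new yes votes; cascade stops.

8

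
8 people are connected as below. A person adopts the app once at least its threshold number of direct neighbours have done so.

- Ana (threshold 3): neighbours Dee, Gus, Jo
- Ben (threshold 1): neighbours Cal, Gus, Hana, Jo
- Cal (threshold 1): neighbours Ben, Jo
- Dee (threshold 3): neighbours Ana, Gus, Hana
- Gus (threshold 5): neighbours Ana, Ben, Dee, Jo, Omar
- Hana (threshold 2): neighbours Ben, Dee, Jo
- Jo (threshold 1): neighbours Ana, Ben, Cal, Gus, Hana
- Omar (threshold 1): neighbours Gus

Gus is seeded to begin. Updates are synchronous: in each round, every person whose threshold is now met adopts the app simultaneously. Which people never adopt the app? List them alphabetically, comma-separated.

Ana, Dee

Round 1 — Gus adopts the app (initial).
Round 2 — checking thresholds:
  Ana: 1 of 3 neighbours < 3, holds.
  Ben: 1 of 4 neighbours ≥ 1, adopts the app.
  Dee: 1 of 3 neighbours < 3, holds.
  Jo: 1 of 5 neighbours ≥ 1, adopts the app.
  Omar: 1 of 1 neighbours ≥ 1, adopts the app.
Round 3 — checking thresholds:
  Ana: 2 of 3 neighbours < 3, holds.
  Cal: 2 of 2 neighbours ≥ 1, adopts the app.
  Dee: 1 of 3 neighbours < 3, holds.
  Hana: 2 of 3 neighbours ≥ 2, adopts the app.
Round 4 — no new adoptions; cascade stops.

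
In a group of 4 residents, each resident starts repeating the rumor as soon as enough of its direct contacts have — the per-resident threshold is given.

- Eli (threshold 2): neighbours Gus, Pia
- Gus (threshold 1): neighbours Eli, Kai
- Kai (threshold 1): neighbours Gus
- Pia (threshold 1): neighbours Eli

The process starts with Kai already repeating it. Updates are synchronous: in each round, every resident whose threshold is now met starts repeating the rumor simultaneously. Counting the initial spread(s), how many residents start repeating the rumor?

Round 1 — Kai starts repeating the rumor (initial).
Round 2 — checking thresholds:
  Gus: 1 of 2 neighbours ≥ 1, starts repeating the rumor.
Round 3 — no new spreads; cascade stops.

2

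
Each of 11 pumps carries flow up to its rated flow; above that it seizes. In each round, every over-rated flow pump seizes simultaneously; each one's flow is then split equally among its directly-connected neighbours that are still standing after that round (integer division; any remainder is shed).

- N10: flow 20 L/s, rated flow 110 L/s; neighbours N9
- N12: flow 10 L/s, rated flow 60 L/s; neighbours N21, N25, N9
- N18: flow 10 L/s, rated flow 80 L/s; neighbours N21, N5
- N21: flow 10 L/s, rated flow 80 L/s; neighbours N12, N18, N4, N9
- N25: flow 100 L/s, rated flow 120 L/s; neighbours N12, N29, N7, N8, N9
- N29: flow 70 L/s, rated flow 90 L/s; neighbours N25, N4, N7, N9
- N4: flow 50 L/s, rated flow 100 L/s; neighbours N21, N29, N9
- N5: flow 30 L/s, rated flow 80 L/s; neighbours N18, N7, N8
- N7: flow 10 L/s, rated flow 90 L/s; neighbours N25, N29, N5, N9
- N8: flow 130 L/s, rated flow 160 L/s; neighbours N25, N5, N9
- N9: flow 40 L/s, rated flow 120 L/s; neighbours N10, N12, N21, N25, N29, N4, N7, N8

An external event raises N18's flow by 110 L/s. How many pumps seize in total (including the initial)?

Round 1 — N18 at 120 > 80. N18 seizes.
  N18 sheds 120 L/s to N21, N5: 60 each.
    N21: 10+60 = 70 ≤ 80
    N5: 30+60 = 90 > 80
Round 2 — N5 seizes.
  N5 sheds 90 L/s to N7, N8: 45 each.
    N7: 10+45 = 55 ≤ 90
    N8: 130+45 = 175 > 160
Round 3 — N8 seizes.
  N8 sheds 175 L/s to N25, N9: 87 each (1 lost).
    N25: 100+87 = 187 > 120
    N9: 40+87 = 127 > 120
Round 4 — N25, N9 seize.
  N25 sheds 187 L/s to N12, N29, N7: 62 each (1 lost).
    N12: 10+62 = 72 > 60
    N29: 70+62 = 132 > 90
    N7: 55+62 = 117 > 90
  N9 sheds 127 L/s to N10, N12, N21, N29, N4, N7: 21 each (1 lost).
    N10: 20+21 = 41 ≤ 110
    N12: 72+21 = 93 > 60
    N21: 70+21 = 91 > 80
    N29: 132+21 = 153 > 90
    N4: 50+21 = 71 ≤ 100
    N7: 117+21 = 138 > 90
Round 5 — N12, N21, N29, N7 seize.
  N12 sheds 93 L/s: no online neighbours, lost.
  N21 sheds 91 L/s to N4: 91 each.
    N4: 71+91 = 162 > 100
  N29 sheds 153 L/s to N4: 153 each.
    N4: 162+153 = 315 > 100
  N7 sheds 138 L/s: no online neighbours, lost.
Round 6 — N4 seizes.
  N4 sheds 315 L/s: no online neighbours, lost.
No further seizures.

10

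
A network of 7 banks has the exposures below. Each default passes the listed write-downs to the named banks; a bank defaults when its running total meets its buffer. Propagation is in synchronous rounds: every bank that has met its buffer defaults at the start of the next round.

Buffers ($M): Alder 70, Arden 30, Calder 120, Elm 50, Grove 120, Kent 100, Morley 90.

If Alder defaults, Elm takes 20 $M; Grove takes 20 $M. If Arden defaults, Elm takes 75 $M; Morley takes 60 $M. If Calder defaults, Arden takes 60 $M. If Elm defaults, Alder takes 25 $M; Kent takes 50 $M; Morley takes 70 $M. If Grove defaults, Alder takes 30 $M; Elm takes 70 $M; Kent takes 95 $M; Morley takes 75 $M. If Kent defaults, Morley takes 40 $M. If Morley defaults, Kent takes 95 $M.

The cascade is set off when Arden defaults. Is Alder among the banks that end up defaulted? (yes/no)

no

Round 1 — Arden defaults (initial).
  Elm: +75 → 75 ≥ 50
  Morley: +60 → 60 < 90
Round 2 — Elm defaults.
  Alder: +25 → 25 < 70
  Kent: +50 → 50 < 100
  Morley: +70 → 130 ≥ 90
Round 3 — Morley defaults.
  Kent: +95 → 145 ≥ 100
Round 4 — Kent defaults.
No further defaults.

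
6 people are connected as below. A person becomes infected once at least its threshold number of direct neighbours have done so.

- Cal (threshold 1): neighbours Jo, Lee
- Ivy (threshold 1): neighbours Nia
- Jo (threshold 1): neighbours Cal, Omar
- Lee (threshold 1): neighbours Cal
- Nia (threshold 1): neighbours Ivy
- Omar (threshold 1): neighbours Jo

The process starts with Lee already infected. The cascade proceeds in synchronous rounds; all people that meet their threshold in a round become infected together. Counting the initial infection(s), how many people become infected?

4

Round 1 — Lee becomes infected (initial).
Round 2 — checking thresholds:
  Cal: 1 of 2 neighbours ≥ 1, becomes infected.
Round 3 — checking thresholds:
  Jo: 1 of 2 neighbours ≥ 1, becomes infected.
Round 4 — checking thresholds:
  Omar: 1 of 1 neighbours ≥ 1, becomes infected.
Round 5 — no new infections; cascade stops.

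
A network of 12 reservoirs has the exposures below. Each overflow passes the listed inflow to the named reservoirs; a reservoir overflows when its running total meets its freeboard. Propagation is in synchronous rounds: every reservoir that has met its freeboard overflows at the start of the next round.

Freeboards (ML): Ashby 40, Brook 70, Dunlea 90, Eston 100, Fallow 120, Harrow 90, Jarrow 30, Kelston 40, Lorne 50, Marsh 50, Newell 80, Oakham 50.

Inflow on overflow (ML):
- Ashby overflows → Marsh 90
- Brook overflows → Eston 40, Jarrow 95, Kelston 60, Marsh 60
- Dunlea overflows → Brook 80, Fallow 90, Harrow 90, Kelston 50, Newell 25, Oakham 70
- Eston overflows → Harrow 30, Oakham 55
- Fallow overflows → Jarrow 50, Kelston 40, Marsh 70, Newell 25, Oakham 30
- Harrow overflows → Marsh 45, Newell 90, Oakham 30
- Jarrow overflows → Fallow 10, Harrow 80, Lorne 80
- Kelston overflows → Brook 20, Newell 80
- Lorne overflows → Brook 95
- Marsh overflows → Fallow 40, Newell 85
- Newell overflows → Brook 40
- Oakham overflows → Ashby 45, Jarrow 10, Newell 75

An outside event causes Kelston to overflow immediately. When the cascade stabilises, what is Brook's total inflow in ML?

Round 1 — Kelston overflows (initial).
  Brook: +20 → 20 < 70
  Newell: +80 → 80 ≥ 80
Round 2 — Newell overflows.
  Brook: +40 → 60 < 70
No further overflows.

60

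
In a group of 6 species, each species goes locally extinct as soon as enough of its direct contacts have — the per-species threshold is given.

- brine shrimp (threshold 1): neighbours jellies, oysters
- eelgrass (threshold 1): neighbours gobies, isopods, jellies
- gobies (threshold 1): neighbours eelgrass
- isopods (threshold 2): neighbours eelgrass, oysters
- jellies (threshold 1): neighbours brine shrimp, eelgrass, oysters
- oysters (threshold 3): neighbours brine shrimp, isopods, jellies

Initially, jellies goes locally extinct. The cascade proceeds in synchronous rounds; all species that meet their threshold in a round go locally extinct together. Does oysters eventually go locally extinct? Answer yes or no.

Round 1 — jellies goes locally extinct (initial).
Round 2 — checking thresholds:
  brine shrimp: 1 of 2 neighbours ≥ 1, goes locally extinct.
  eelgrass: 1 of 3 neighbours ≥ 1, goes locally extinct.
  oysters: 1 of 3 neighbours < 3, not yet.
Round 3 — checking thresholds:
  gobies: 1 of 1 neighbours ≥ 1, goes locally extinct.
  isopods: 1 of 2 neighbours < 2, not yet.
  oysters: 2 of 3 neighbours < 3, not yet.
Round 4 — no new extinctions; cascade stops.

no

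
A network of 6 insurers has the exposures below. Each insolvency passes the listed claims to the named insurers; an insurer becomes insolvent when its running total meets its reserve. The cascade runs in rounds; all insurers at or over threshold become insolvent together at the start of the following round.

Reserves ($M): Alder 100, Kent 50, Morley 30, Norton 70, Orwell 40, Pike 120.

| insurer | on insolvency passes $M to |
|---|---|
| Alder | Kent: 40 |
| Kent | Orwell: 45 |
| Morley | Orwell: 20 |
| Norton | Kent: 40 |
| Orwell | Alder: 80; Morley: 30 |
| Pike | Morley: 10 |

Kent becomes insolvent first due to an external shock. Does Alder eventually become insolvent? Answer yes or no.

no

Round 1 — Kent becomes insolvent (initial).
  Orwell: +45 → 45 ≥ 40
Round 2 — Orwell becomes insolvent.
  Alder: +80 → 80 < 100
  Morley: +30 → 30 ≥ 30
Round 3 — Morley becomes insolvent.
No further insolvencies.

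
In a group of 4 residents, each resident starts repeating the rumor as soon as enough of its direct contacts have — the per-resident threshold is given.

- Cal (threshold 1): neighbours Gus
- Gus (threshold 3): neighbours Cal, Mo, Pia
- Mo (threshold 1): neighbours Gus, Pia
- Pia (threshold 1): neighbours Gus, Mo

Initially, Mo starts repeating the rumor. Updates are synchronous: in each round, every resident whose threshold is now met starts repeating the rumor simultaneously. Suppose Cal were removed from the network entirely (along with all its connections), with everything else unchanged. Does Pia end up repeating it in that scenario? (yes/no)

With Cal removed:
Round 1 — Mo starts repeating the rumor (initial).
Round 2 — checking thresholds:
  Gus: 1 of 2 neighbours < 3, below threshold.
  Pia: 1 of 2 neighbours ≥ 1, starts repeating the rumor.
Round 3 — no new spreads; cascade stops.

yes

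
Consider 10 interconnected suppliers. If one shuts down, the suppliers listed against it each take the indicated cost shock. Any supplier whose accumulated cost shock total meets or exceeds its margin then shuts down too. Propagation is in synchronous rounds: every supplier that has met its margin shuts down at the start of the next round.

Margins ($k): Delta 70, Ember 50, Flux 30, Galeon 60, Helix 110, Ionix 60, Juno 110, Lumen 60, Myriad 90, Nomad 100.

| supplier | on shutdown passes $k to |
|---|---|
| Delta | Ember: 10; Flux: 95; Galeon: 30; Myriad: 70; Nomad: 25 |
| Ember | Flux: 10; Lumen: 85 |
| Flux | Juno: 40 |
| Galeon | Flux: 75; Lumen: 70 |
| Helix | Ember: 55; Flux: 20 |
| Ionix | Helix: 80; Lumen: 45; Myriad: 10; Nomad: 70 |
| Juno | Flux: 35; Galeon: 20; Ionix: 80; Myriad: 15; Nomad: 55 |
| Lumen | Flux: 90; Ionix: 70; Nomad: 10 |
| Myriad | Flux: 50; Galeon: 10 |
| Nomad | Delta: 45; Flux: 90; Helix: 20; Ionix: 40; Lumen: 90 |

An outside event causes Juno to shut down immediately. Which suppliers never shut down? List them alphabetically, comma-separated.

Round 1 — Juno shuts down (initial).
  Flux: +35 → 35 ≥ 30
  Galeon: +20 → 20 < 60
  Ionix: +80 → 80 ≥ 60
  Myriad: +15 → 15 < 90
  Nomad: +55 → 55 < 100
Round 2 — Flux, Ionix shut down.
  Helix: +80 → 80 < 110
  Lumen: +45 → 45 < 60
  Myriad: +10 → 25 < 90
  Nomad: +70 → 125 ≥ 100
Round 3 — Nomad shuts down.
  Delta: +45 → 45 < 70
  Helix: +20 → 100 < 110
  Lumen: +90 → 135 ≥ 60
Round 4 — Lumen shuts down.
No further shutdowns.

Delta, Ember, Galeon, Helix, Myriad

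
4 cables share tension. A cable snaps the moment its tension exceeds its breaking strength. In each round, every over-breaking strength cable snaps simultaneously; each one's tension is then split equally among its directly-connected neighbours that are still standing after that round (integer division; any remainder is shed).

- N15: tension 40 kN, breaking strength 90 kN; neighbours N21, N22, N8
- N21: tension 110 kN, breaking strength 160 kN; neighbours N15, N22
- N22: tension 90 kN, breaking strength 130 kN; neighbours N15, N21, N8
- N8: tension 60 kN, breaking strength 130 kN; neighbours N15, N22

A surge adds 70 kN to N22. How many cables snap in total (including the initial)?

4

Round 1 — N22 at 160 > 130. N22 snaps.
  N22 sheds 160 kN to N15, N21, N8: 53 each (1 lost).
    N15: 40+53 = 93 > 90
    N21: 110+53 = 163 > 160
    N8: 60+53 = 113 ≤ 130
Round 2 — N15, N21 snap.
  N15 sheds 93 kN to N8: 93 each.
    N8: 113+93 = 206 > 130
  N21 sheds 163 kN: no online neighbours, lost.
Round 3 — N8 snaps.
  N8 sheds 206 kN: no online neighbours, lost.
No further breaks.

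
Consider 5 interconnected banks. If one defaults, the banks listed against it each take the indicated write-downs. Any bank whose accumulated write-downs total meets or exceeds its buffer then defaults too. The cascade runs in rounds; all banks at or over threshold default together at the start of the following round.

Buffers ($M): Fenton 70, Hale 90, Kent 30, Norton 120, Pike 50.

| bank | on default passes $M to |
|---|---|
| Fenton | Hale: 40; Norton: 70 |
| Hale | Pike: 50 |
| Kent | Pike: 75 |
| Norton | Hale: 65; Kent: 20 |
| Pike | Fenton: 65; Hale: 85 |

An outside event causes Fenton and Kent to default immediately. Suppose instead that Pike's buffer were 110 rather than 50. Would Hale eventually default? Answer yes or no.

With Pike's buffer at 110:
Round 1 — Fenton, Kent default (initial).
  Hale: +40 → 40 < 90
  Norton: +70 → 70 < 120
  Pike: +75 → 75 < 110
No further defaults.

no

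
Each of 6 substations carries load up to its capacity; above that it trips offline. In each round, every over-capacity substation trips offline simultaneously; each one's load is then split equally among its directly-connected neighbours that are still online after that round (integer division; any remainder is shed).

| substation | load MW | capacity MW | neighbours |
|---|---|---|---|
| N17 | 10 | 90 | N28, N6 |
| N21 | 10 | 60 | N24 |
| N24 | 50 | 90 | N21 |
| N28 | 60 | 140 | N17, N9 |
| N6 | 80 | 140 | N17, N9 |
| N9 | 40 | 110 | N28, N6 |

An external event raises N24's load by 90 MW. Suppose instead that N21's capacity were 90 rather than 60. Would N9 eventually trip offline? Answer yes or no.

With N21's capacity at 90:
Round 1 — N24 at 140 > 90. N24 trips offline.
  N24 sheds 140 MW to N21: 140 each.
    N21: 10+140 = 150 > 90
Round 2 — N21 trips offline.
  N21 sheds 150 MW: no online neighbours, lost.
No further trips.

no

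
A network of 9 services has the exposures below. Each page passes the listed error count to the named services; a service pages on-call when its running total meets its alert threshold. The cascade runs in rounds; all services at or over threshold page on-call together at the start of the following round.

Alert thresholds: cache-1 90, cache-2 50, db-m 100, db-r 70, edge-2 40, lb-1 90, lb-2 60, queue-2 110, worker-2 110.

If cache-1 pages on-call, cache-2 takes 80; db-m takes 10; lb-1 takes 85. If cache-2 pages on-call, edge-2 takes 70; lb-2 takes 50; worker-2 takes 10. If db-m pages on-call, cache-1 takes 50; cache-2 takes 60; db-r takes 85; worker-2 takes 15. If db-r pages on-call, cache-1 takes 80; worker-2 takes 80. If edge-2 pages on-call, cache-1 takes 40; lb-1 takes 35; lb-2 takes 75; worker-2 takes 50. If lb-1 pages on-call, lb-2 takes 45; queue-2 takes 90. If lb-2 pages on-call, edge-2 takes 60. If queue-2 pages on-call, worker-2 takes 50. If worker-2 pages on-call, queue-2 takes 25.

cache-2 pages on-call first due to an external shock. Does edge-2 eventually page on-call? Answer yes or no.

Round 1 — cache-2 pages on-call (initial).
  edge-2: +70 → 70 ≥ 40
  lb-2: +50 → 50 < 60
  worker-2: +10 → 10 < 110
Round 2 — edge-2 pages on-call.
  cache-1: +40 → 40 < 90
  lb-1: +35 → 35 < 90
  lb-2: +75 → 125 ≥ 60
  worker-2: +50 → 60 < 110
Round 3 — lb-2 pages on-call.
No further pages.

yes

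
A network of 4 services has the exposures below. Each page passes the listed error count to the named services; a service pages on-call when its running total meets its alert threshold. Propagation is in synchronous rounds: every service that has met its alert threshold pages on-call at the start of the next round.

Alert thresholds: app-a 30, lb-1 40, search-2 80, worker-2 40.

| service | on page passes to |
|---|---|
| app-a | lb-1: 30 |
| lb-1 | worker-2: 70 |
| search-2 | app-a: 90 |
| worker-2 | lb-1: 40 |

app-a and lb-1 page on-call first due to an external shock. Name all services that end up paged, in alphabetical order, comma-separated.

Round 1 — app-a, lb-1 page on-call (initial).
  worker-2: +70 → 70 ≥ 40
Round 2 — worker-2 pages on-call.
No further pages.

app-a, lb-1, worker-2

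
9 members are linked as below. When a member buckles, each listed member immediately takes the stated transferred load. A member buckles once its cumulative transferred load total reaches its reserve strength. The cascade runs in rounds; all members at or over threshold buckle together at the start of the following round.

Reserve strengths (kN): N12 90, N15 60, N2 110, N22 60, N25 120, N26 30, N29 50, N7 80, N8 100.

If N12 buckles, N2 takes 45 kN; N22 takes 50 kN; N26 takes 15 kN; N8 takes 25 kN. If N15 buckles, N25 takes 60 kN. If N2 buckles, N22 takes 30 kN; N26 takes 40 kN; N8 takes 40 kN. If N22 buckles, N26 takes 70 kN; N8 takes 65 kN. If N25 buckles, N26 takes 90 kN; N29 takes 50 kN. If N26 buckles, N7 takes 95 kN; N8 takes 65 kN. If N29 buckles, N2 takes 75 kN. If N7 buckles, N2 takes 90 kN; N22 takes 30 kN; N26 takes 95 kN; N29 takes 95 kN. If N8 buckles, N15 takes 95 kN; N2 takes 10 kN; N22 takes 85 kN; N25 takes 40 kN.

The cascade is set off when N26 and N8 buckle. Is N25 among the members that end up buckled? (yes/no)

no

Round 1 — N26, N8 buckle (initial).
  N15: +95 → 95 ≥ 60
  N2: +10 → 10 < 110
  N22: +85 → 85 ≥ 60
  N25: +40 → 40 < 120
  N7: +95 → 95 ≥ 80
Round 2 — N15, N22, N7 buckle.
  N2: +90 → 100 < 110
  N25: +60 → 100 < 120
  N29: +95 → 95 ≥ 50
Round 3 — N29 buckles.
  N2: +75 → 175 ≥ 110
Round 4 — N2 buckles.
No further bucklings.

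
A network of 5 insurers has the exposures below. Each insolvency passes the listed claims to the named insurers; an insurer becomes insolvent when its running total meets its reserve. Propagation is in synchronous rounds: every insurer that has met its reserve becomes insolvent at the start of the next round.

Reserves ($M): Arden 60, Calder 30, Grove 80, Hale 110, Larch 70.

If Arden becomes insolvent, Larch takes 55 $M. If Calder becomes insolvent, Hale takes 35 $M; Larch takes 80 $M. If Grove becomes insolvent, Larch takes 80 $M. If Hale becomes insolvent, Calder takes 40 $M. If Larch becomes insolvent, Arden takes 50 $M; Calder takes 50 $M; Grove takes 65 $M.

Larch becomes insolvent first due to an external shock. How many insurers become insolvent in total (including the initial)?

2

Round 1 — Larch becomes insolvent (initial).
  Arden: +50 → 50 < 60
  Calder: +50 → 50 ≥ 30
  Grove: +65 → 65 < 80
Round 2 — Calder becomes insolvent.
  Hale: +35 → 35 < 110
No further insolvencies.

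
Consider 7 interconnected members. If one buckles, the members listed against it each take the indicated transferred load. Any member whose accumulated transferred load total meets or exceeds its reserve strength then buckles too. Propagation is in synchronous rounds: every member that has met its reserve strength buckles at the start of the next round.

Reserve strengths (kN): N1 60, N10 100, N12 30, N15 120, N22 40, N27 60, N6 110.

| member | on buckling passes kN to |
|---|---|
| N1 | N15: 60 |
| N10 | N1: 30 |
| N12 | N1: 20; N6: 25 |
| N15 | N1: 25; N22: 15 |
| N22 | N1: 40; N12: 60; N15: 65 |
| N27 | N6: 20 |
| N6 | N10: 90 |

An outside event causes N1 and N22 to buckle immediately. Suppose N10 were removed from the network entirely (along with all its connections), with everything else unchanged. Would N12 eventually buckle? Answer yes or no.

yes

With N10 removed:
Round 1 — N1, N22 buckle (initial).
  N12: +60 → 60 ≥ 30
  N15: +60+65 → 125 ≥ 120
Round 2 — N12, N15 buckle.
  N6: +25 → 25 < 110
No further bucklings.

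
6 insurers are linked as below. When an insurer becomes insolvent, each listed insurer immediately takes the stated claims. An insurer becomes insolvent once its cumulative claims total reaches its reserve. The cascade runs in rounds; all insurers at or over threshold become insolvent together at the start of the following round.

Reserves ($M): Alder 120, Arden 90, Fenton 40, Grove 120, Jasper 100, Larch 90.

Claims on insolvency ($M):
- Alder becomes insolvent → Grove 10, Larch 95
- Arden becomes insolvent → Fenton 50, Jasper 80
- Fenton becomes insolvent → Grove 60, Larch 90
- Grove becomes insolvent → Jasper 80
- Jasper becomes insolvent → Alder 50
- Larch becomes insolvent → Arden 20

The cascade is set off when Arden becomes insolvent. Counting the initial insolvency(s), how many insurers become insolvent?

Round 1 — Arden becomes insolvent (initial).
  Fenton: +50 → 50 ≥ 40
  Jasper: +80 → 80 < 100
Round 2 — Fenton becomes insolvent.
  Grove: +60 → 60 < 120
  Larch: +90 → 90 ≥ 90
Round 3 — Larch becomes insolvent.
No further insolvencies.

3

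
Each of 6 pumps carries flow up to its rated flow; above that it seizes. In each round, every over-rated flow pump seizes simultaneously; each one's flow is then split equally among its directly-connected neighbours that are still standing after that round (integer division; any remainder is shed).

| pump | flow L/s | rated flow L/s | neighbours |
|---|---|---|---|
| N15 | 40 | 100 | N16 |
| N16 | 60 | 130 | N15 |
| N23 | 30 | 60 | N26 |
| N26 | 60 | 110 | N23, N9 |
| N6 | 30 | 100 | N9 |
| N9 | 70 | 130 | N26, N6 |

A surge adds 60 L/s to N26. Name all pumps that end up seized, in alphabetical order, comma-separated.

Round 1 — N26 at 120 > 110. N26 seizes.
  N26 sheds 120 L/s to N23, N9: 60 each.
    N23: 30+60 = 90 > 60
    N9: 70+60 = 130 ≤ 130
Round 2 — N23 seizes.
  N23 sheds 90 L/s: no online neighbours, lost.
No further seizures.

N23, N26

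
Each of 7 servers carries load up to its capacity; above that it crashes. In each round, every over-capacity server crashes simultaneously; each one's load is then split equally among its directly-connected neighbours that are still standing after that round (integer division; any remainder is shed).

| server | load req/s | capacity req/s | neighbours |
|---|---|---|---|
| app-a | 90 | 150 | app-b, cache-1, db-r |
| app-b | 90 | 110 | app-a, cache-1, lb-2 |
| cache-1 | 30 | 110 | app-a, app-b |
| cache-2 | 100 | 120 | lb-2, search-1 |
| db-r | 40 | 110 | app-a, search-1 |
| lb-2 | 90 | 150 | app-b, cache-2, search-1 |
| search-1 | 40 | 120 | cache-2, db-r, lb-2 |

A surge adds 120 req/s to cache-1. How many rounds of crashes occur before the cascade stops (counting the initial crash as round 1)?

4

Round 1 — cache-1 at 150 > 110. cache-1 crashes.
  cache-1 sheds 150 req/s to app-a, app-b: 75 each.
    app-a: 90+75 = 165 > 150
    app-b: 90+75 = 165 > 110
Round 2 — app-a, app-b crash.
  app-a sheds 165 req/s to db-r: 165 each.
    db-r: 40+165 = 205 > 110
  app-b sheds 165 req/s to lb-2: 165 each.
    lb-2: 90+165 = 255 > 150
Round 3 — db-r, lb-2 crash.
  db-r sheds 205 req/s to search-1: 205 each.
    search-1: 40+205 = 245 > 120
  lb-2 sheds 255 req/s to cache-2, search-1: 127 each (1 lost).
    cache-2: 100+127 = 227 > 120
    search-1: 245+127 = 372 > 120
Round 4 — cache-2, search-1 crash.
  cache-2 sheds 227 req/s: no online neighbours, lost.
  search-1 sheds 372 req/s: no online neighbours, lost.
No further crashes.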